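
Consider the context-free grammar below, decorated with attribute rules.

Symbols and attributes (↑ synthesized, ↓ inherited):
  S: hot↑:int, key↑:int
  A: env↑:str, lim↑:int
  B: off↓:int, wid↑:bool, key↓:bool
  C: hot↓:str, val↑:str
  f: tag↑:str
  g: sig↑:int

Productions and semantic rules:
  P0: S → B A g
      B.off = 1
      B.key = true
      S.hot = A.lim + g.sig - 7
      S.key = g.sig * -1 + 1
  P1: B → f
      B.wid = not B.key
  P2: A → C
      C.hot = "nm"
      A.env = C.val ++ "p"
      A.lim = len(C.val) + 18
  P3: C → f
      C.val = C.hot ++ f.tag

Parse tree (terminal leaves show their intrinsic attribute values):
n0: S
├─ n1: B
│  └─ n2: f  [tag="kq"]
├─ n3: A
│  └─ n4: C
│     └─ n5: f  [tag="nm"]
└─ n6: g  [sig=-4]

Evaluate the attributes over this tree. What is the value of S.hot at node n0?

11

1. n1.off = 1  [1]
2. n1.key = true  [true]
3. n2.tag = "kq"  [terminal]
4. n1.wid = false  [not B.key]
5. n4.hot = "nm"  ["nm"]
6. n5.tag = "nm"  [terminal]
7. n4.val = "nmnm"  [C.hot ++ f.tag]
8. n3.env = "nmnmp"  [C.val ++ "p"]
9. n3.lim = 22  [len(C.val) + 18]
10. n6.sig = -4  [terminal]
11. n0.hot = 11  [A.lim + g.sig - 7]
12. n0.key = 5  [g.sig * -1 + 1]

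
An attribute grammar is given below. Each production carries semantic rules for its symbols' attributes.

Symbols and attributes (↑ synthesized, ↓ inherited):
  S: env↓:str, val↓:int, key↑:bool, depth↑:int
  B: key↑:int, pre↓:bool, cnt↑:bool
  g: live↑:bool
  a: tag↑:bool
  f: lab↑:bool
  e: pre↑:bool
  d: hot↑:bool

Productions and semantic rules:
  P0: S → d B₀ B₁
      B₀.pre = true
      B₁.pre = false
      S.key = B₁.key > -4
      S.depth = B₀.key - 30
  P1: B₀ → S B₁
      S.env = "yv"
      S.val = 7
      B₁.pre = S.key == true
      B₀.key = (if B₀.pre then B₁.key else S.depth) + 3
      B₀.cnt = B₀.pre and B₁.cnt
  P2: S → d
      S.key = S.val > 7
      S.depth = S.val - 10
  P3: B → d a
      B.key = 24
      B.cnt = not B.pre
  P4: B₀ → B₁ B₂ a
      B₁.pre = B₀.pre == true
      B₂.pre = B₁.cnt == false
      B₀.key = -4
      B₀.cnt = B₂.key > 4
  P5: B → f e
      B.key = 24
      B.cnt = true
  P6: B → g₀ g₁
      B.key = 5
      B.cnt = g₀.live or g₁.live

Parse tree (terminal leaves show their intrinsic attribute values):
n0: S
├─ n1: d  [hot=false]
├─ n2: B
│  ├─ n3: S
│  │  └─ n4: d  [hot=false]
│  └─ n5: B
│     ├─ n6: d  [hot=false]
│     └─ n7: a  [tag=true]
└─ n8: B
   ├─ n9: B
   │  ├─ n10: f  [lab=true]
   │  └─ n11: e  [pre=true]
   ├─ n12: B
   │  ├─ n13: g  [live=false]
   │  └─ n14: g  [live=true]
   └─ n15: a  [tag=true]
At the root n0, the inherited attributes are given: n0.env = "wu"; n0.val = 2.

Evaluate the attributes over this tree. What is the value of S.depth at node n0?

1. n0.env = "wu"  [given at root]
2. n0.val = 2  [given at root]
3. n1.hot = false  [terminal]
4. n2.pre = true  [true]
5. n3.env = "yv"  ["yv"]
6. n3.val = 7  [7]
7. n4.hot = false  [terminal]
8. n3.key = false  [S.val > 7]
9. n3.depth = -3  [S.val - 10]
10. n5.pre = false  [S.key == true]
11. n6.hot = false  [terminal]
12. n7.tag = true  [terminal]
13. n5.key = 24  [24]
14. n5.cnt = true  [not B.pre]
15. n2.key = 27  [(if B₀.pre then B₁.key else S.depth) + 3]
16. n2.cnt = true  [B₀.pre and B₁.cnt]
17. n8.pre = false  [false]
18. n9.pre = false  [B₀.pre == true]
19. n10.lab = true  [terminal]
20. n11.pre = true  [terminal]
21. n9.key = 24  [24]
22. n9.cnt = true  [true]
23. n12.pre = false  [B₁.cnt == false]
24. n13.live = false  [terminal]
25. n14.live = true  [terminal]
26. n12.key = 5  [5]
27. n12.cnt = true  [g₀.live or g₁.live]
28. n15.tag = true  [terminal]
29. n8.key = -4  [-4]
30. n8.cnt = true  [B₂.key > 4]
31. n0.key = false  [B₁.key > -4]
32. n0.depth = -3  [B₀.key - 30]

-3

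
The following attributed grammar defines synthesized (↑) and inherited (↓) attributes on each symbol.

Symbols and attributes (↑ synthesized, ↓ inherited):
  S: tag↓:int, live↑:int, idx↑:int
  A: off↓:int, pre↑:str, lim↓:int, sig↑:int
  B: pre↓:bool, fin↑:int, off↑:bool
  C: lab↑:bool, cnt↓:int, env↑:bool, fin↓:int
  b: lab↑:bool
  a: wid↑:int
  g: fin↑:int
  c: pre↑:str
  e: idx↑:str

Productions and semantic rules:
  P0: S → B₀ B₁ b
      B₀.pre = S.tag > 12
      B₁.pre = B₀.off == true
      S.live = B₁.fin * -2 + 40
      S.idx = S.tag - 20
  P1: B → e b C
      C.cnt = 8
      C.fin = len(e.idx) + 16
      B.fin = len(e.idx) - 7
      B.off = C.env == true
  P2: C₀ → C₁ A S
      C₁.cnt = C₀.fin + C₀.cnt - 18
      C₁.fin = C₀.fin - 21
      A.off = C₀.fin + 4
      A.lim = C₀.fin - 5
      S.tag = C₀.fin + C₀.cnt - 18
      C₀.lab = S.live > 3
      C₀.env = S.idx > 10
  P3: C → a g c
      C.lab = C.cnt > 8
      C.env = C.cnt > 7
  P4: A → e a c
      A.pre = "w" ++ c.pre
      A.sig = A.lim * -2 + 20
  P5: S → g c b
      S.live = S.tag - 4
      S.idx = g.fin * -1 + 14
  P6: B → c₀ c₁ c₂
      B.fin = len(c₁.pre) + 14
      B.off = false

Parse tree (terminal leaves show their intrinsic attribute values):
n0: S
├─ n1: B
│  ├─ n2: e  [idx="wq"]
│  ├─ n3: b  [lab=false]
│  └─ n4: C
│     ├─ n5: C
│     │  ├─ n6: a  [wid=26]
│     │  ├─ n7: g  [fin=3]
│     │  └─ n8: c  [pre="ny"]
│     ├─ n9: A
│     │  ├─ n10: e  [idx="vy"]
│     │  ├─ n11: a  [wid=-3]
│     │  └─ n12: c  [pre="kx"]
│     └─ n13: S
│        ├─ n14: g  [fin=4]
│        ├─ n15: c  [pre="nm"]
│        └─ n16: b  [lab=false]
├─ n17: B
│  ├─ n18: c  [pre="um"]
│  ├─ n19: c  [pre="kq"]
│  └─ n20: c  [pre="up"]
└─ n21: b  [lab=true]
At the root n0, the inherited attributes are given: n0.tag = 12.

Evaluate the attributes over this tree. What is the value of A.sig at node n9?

-6

1. n0.tag = 12  [given at root]
2. n1.pre = false  [S.tag > 12]
3. n2.idx = "wq"  [terminal]
4. n3.lab = false  [terminal]
5. n4.cnt = 8  [8]
6. n4.fin = 18  [len(e.idx) + 16]
7. n5.cnt = 8  [C₀.fin + C₀.cnt - 18]
8. n5.fin = -3  [C₀.fin - 21]
9. n6.wid = 26  [terminal]
10. n7.fin = 3  [terminal]
11. n8.pre = "ny"  [terminal]
12. n5.lab = false  [C.cnt > 8]
13. n5.env = true  [C.cnt > 7]
14. n9.off = 22  [C₀.fin + 4]
15. n9.lim = 13  [C₀.fin - 5]
16. n10.idx = "vy"  [terminal]
17. n11.wid = -3  [terminal]
18. n12.pre = "kx"  [terminal]
19. n9.pre = "wkx"  ["w" ++ c.pre]
20. n9.sig = -6  [A.lim * -2 + 20]
21. n13.tag = 8  [C₀.fin + C₀.cnt - 18]
22. n14.fin = 4  [terminal]
23. n15.pre = "nm"  [terminal]
24. n16.lab = false  [terminal]
25. n13.live = 4  [S.tag - 4]
26. n13.idx = 10  [g.fin * -1 + 14]
27. n4.lab = true  [S.live > 3]
28. n4.env = false  [S.idx > 10]
29. n1.fin = -5  [len(e.idx) - 7]
30. n1.off = false  [C.env == true]
31. n17.pre = false  [B₀.off == true]
32. n18.pre = "um"  [terminal]
33. n19.pre = "kq"  [terminal]
34. n20.pre = "up"  [terminal]
35. n17.fin = 16  [len(c₁.pre) + 14]
36. n17.off = false  [false]
37. n21.lab = true  [terminal]
38. n0.live = 8  [B₁.fin * -2 + 40]
39. n0.idx = -8  [S.tag - 20]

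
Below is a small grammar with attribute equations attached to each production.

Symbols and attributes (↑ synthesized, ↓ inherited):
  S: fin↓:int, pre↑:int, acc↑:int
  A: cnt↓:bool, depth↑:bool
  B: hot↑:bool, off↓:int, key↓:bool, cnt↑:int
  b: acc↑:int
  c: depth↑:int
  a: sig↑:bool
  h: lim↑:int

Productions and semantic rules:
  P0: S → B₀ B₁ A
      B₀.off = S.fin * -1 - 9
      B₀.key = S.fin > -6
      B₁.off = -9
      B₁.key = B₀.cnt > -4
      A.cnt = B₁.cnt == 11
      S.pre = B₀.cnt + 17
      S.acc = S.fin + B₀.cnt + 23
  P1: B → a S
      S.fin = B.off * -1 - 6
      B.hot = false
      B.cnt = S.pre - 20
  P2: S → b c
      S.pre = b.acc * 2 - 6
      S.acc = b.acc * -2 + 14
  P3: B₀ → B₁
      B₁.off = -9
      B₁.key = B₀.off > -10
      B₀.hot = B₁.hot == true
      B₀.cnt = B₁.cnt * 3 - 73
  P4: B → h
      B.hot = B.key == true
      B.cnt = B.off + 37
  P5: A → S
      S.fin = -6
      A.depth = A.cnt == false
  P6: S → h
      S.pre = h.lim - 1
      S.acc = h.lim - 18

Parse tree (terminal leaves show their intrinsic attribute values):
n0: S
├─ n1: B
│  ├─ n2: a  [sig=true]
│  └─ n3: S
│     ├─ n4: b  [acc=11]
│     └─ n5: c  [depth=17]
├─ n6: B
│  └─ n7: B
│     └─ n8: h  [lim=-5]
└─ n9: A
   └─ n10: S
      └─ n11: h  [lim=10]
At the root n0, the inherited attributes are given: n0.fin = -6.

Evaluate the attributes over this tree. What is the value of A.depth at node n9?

1. n0.fin = -6  [given at root]
2. n1.off = -3  [S.fin * -1 - 9]
3. n1.key = false  [S.fin > -6]
4. n2.sig = true  [terminal]
5. n3.fin = -3  [B.off * -1 - 6]
6. n4.acc = 11  [terminal]
7. n5.depth = 17  [terminal]
8. n3.pre = 16  [b.acc * 2 - 6]
9. n3.acc = -8  [b.acc * -2 + 14]
10. n1.hot = false  [false]
11. n1.cnt = -4  [S.pre - 20]
12. n6.off = -9  [-9]
13. n6.key = false  [B₀.cnt > -4]
14. n7.off = -9  [-9]
15. n7.key = true  [B₀.off > -10]
16. n8.lim = -5  [terminal]
17. n7.hot = true  [B.key == true]
18. n7.cnt = 28  [B.off + 37]
19. n6.hot = true  [B₁.hot == true]
20. n6.cnt = 11  [B₁.cnt * 3 - 73]
21. n9.cnt = true  [B₁.cnt == 11]
22. n10.fin = -6  [-6]
23. n11.lim = 10  [terminal]
24. n10.pre = 9  [h.lim - 1]
25. n10.acc = -8  [h.lim - 18]
26. n9.depth = false  [A.cnt == false]
27. n0.pre = 13  [B₀.cnt + 17]
28. n0.acc = 13  [S.fin + B₀.cnt + 23]

false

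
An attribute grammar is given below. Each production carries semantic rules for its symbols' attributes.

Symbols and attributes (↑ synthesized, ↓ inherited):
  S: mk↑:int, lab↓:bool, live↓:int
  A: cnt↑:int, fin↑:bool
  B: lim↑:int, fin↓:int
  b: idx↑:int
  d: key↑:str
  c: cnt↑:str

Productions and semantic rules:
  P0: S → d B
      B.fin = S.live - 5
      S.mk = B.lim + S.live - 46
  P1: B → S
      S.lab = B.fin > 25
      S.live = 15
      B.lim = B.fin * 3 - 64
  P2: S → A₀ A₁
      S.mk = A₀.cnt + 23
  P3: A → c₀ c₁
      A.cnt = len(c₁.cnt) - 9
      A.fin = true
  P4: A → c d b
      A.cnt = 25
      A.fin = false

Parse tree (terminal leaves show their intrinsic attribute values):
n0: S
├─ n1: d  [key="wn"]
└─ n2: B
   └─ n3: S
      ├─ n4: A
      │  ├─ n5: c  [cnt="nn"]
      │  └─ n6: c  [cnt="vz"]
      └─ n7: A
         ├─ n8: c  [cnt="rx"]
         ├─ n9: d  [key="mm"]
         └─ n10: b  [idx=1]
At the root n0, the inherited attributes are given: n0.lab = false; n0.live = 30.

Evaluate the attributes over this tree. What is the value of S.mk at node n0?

-5

1. n0.lab = false  [given at root]
2. n0.live = 30  [given at root]
3. n1.key = "wn"  [terminal]
4. n2.fin = 25  [S.live - 5]
5. n3.lab = false  [B.fin > 25]
6. n3.live = 15  [15]
7. n5.cnt = "nn"  [terminal]
8. n6.cnt = "vz"  [terminal]
9. n4.cnt = -7  [len(c₁.cnt) - 9]
10. n4.fin = true  [true]
11. n8.cnt = "rx"  [terminal]
12. n9.key = "mm"  [terminal]
13. n10.idx = 1  [terminal]
14. n7.cnt = 25  [25]
15. n7.fin = false  [false]
16. n3.mk = 16  [A₀.cnt + 23]
17. n2.lim = 11  [B.fin * 3 - 64]
18. n0.mk = -5  [B.lim + S.live - 46]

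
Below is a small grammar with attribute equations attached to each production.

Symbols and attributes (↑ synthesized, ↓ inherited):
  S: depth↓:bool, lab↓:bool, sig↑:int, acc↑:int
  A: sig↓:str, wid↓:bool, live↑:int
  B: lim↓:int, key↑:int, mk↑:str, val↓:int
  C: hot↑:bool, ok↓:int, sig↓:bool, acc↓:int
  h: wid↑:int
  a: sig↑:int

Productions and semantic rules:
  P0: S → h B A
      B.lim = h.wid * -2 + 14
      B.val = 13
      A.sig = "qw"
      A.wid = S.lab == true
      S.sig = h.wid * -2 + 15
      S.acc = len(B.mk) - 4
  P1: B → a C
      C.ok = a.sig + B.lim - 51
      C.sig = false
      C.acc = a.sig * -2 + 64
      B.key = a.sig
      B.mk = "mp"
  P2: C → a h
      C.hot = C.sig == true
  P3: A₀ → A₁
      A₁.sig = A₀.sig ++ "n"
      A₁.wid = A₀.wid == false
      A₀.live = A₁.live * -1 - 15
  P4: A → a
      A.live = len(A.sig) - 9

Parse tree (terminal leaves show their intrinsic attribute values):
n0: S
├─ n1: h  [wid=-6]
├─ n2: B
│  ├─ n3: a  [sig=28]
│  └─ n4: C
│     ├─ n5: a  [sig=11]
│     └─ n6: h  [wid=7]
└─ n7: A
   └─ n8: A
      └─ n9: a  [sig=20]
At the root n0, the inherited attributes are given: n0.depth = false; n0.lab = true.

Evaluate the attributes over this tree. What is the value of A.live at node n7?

-9

1. n0.depth = false  [given at root]
2. n0.lab = true  [given at root]
3. n1.wid = -6  [terminal]
4. n2.lim = 26  [h.wid * -2 + 14]
5. n2.val = 13  [13]
6. n3.sig = 28  [terminal]
7. n4.ok = 3  [a.sig + B.lim - 51]
8. n4.sig = false  [false]
9. n4.acc = 8  [a.sig * -2 + 64]
10. n5.sig = 11  [terminal]
11. n6.wid = 7  [terminal]
12. n4.hot = false  [C.sig == true]
13. n2.key = 28  [a.sig]
14. n2.mk = "mp"  ["mp"]
15. n7.sig = "qw"  ["qw"]
16. n7.wid = true  [S.lab == true]
17. n8.sig = "qwn"  [A₀.sig ++ "n"]
18. n8.wid = false  [A₀.wid == false]
19. n9.sig = 20  [terminal]
20. n8.live = -6  [len(A.sig) - 9]
21. n7.live = -9  [A₁.live * -1 - 15]
22. n0.sig = 27  [h.wid * -2 + 15]
23. n0.acc = -2  [len(B.mk) - 4]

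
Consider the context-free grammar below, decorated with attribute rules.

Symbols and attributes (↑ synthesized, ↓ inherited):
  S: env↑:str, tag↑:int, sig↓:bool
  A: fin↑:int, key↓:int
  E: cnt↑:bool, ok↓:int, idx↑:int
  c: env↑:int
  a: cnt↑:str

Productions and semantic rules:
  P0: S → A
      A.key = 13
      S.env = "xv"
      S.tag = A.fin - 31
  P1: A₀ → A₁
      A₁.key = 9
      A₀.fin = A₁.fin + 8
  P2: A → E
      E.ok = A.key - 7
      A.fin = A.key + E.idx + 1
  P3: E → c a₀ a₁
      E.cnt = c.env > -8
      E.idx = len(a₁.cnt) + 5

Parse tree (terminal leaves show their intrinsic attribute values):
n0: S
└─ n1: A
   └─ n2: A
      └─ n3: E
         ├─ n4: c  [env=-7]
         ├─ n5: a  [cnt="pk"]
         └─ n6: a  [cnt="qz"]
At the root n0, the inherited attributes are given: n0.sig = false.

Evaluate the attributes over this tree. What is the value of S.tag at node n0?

1. n0.sig = false  [given at root]
2. n1.key = 13  [13]
3. n2.key = 9  [9]
4. n3.ok = 2  [A.key - 7]
5. n4.env = -7  [terminal]
6. n5.cnt = "pk"  [terminal]
7. n6.cnt = "qz"  [terminal]
8. n3.cnt = true  [c.env > -8]
9. n3.idx = 7  [len(a₁.cnt) + 5]
10. n2.fin = 17  [A.key + E.idx + 1]
11. n1.fin = 25  [A₁.fin + 8]
12. n0.env = "xv"  ["xv"]
13. n0.tag = -6  [A.fin - 31]

-6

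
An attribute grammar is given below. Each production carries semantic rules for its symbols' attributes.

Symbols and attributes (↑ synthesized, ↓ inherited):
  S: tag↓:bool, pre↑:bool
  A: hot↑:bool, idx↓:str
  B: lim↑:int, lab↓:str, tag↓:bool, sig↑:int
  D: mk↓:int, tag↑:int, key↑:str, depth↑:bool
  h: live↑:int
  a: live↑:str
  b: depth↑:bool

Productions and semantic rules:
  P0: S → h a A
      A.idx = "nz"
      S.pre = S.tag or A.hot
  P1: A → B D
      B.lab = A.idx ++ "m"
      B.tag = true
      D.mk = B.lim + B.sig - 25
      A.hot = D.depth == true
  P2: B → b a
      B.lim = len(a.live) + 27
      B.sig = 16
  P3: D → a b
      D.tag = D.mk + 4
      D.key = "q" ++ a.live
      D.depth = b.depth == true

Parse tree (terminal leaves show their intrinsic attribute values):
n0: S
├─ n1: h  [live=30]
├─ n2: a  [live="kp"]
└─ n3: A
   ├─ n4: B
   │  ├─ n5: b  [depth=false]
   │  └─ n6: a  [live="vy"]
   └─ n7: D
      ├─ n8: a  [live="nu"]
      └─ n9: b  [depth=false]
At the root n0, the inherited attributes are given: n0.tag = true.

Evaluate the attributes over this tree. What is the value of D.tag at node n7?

24

1. n0.tag = true  [given at root]
2. n1.live = 30  [terminal]
3. n2.live = "kp"  [terminal]
4. n3.idx = "nz"  ["nz"]
5. n4.lab = "nzm"  [A.idx ++ "m"]
6. n4.tag = true  [true]
7. n5.depth = false  [terminal]
8. n6.live = "vy"  [terminal]
9. n4.lim = 29  [len(a.live) + 27]
10. n4.sig = 16  [16]
11. n7.mk = 20  [B.lim + B.sig - 25]
12. n8.live = "nu"  [terminal]
13. n9.depth = false  [terminal]
14. n7.tag = 24  [D.mk + 4]
15. n7.key = "qnu"  ["q" ++ a.live]
16. n7.depth = false  [b.depth == true]
17. n3.hot = false  [D.depth == true]
18. n0.pre = true  [S.tag or A.hot]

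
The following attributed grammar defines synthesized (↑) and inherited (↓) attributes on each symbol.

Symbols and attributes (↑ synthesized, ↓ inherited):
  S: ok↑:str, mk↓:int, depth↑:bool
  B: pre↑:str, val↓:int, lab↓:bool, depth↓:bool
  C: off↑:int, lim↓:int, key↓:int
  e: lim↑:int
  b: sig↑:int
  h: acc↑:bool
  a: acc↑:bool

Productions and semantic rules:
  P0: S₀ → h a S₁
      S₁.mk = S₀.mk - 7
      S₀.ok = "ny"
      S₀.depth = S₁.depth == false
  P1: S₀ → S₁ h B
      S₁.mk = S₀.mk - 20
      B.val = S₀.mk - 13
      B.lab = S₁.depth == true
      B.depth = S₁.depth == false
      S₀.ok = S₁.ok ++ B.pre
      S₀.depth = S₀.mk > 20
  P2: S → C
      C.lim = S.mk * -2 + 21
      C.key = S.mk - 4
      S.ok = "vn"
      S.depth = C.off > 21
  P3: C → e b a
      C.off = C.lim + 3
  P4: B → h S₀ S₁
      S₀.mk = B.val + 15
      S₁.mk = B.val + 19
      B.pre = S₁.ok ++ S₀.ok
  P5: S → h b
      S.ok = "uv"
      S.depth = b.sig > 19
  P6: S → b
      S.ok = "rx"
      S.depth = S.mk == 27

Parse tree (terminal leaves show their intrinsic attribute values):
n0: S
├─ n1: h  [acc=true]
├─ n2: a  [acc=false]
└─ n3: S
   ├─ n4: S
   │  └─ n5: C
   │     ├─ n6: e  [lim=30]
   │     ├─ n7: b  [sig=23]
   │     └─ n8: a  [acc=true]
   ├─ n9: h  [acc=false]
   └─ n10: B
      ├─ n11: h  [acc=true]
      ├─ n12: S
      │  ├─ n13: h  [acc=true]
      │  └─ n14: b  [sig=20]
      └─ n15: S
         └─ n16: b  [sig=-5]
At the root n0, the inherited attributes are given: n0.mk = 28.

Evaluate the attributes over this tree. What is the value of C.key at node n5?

-3

1. n0.mk = 28  [given at root]
2. n1.acc = true  [terminal]
3. n2.acc = false  [terminal]
4. n3.mk = 21  [S₀.mk - 7]
5. n4.mk = 1  [S₀.mk - 20]
6. n5.lim = 19  [S.mk * -2 + 21]
7. n5.key = -3  [S.mk - 4]
8. n6.lim = 30  [terminal]
9. n7.sig = 23  [terminal]
10. n8.acc = true  [terminal]
11. n5.off = 22  [C.lim + 3]
12. n4.ok = "vn"  ["vn"]
13. n4.depth = true  [C.off > 21]
14. n9.acc = false  [terminal]
15. n10.val = 8  [S₀.mk - 13]
16. n10.lab = true  [S₁.depth == true]
17. n10.depth = false  [S₁.depth == false]
18. n11.acc = true  [terminal]
19. n12.mk = 23  [B.val + 15]
20. n13.acc = true  [terminal]
21. n14.sig = 20  [terminal]
22. n12.ok = "uv"  ["uv"]
23. n12.depth = true  [b.sig > 19]
24. n15.mk = 27  [B.val + 19]
25. n16.sig = -5  [terminal]
26. n15.ok = "rx"  ["rx"]
27. n15.depth = true  [S.mk == 27]
28. n10.pre = "rxuv"  [S₁.ok ++ S₀.ok]
29. n3.ok = "vnrxuv"  [S₁.ok ++ B.pre]
30. n3.depth = true  [S₀.mk > 20]
31. n0.ok = "ny"  ["ny"]
32. n0.depth = false  [S₁.depth == false]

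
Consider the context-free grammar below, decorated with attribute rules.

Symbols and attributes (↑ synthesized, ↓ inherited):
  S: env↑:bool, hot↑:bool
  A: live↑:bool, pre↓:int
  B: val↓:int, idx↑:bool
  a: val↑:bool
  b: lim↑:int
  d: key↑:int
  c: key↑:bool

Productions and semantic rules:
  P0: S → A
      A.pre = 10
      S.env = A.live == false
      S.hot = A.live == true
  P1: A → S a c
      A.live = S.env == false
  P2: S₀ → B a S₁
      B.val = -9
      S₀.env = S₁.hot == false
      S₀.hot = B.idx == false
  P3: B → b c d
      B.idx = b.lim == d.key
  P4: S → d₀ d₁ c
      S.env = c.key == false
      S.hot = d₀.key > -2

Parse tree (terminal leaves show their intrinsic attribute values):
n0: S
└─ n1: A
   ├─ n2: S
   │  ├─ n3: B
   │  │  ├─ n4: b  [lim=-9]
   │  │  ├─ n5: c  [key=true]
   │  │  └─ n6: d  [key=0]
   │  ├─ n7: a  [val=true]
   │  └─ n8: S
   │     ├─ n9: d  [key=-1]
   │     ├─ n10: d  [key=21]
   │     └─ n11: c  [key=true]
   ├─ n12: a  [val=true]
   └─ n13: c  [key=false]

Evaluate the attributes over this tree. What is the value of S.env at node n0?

false

1. n1.pre = 10  [10]
2. n3.val = -9  [-9]
3. n4.lim = -9  [terminal]
4. n5.key = true  [terminal]
5. n6.key = 0  [terminal]
6. n3.idx = false  [b.lim == d.key]
7. n7.val = true  [terminal]
8. n9.key = -1  [terminal]
9. n10.key = 21  [terminal]
10. n11.key = true  [terminal]
11. n8.env = false  [c.key == false]
12. n8.hot = true  [d₀.key > -2]
13. n2.env = false  [S₁.hot == false]
14. n2.hot = true  [B.idx == false]
15. n12.val = true  [terminal]
16. n13.key = false  [terminal]
17. n1.live = true  [S.env == false]
18. n0.env = false  [A.live == false]
19. n0.hot = true  [A.live == true]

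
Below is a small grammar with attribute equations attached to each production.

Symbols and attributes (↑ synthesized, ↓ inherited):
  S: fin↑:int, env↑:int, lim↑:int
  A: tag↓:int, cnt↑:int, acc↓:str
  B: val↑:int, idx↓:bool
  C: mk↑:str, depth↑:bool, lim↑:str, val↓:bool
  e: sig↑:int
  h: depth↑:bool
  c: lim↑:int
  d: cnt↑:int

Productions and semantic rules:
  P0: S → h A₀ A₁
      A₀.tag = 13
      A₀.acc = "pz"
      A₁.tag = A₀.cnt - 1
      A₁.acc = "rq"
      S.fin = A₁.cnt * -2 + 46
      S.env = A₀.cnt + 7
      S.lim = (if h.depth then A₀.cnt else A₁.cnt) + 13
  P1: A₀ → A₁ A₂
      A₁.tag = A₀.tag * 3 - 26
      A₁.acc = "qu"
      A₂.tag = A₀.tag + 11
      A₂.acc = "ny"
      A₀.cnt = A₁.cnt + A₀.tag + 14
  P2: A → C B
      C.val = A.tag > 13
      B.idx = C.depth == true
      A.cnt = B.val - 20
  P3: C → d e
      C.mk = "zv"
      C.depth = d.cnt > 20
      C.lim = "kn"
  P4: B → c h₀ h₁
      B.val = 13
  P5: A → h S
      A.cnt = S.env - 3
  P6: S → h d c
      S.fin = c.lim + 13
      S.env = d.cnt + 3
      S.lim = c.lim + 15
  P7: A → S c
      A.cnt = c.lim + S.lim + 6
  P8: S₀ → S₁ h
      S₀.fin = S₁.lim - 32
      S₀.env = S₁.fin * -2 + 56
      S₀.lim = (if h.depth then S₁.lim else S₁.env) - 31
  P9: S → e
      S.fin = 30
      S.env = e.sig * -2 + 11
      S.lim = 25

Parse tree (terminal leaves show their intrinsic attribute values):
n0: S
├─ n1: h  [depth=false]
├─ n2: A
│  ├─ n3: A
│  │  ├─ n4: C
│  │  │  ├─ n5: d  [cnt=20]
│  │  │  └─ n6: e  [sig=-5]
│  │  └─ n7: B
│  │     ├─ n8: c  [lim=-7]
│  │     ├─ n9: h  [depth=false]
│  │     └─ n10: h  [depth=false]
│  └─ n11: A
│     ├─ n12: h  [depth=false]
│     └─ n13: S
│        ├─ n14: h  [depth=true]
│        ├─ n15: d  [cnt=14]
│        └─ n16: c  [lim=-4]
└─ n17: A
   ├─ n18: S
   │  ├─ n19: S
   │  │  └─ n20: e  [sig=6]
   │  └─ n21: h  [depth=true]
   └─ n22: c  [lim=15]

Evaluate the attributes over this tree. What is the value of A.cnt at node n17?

1. n1.depth = false  [terminal]
2. n2.tag = 13  [13]
3. n2.acc = "pz"  ["pz"]
4. n3.tag = 13  [A₀.tag * 3 - 26]
5. n3.acc = "qu"  ["qu"]
6. n4.val = false  [A.tag > 13]
7. n5.cnt = 20  [terminal]
8. n6.sig = -5  [terminal]
9. n4.mk = "zv"  ["zv"]
10. n4.depth = false  [d.cnt > 20]
11. n4.lim = "kn"  ["kn"]
12. n7.idx = false  [C.depth == true]
13. n8.lim = -7  [terminal]
14. n9.depth = false  [terminal]
15. n10.depth = false  [terminal]
16. n7.val = 13  [13]
17. n3.cnt = -7  [B.val - 20]
18. n11.tag = 24  [A₀.tag + 11]
19. n11.acc = "ny"  ["ny"]
20. n12.depth = false  [terminal]
21. n14.depth = true  [terminal]
22. n15.cnt = 14  [terminal]
23. n16.lim = -4  [terminal]
24. n13.fin = 9  [c.lim + 13]
25. n13.env = 17  [d.cnt + 3]
26. n13.lim = 11  [c.lim + 15]
27. n11.cnt = 14  [S.env - 3]
28. n2.cnt = 20  [A₁.cnt + A₀.tag + 14]
29. n17.tag = 19  [A₀.cnt - 1]
30. n17.acc = "rq"  ["rq"]
31. n20.sig = 6  [terminal]
32. n19.fin = 30  [30]
33. n19.env = -1  [e.sig * -2 + 11]
34. n19.lim = 25  [25]
35. n21.depth = true  [terminal]
36. n18.fin = -7  [S₁.lim - 32]
37. n18.env = -4  [S₁.fin * -2 + 56]
38. n18.lim = -6  [(if h.depth then S₁.lim else S₁.env) - 31]
39. n22.lim = 15  [terminal]
40. n17.cnt = 15  [c.lim + S.lim + 6]
41. n0.fin = 16  [A₁.cnt * -2 + 46]
42. n0.env = 27  [A₀.cnt + 7]
43. n0.lim = 28  [(if h.depth then A₀.cnt else A₁.cnt) + 13]

15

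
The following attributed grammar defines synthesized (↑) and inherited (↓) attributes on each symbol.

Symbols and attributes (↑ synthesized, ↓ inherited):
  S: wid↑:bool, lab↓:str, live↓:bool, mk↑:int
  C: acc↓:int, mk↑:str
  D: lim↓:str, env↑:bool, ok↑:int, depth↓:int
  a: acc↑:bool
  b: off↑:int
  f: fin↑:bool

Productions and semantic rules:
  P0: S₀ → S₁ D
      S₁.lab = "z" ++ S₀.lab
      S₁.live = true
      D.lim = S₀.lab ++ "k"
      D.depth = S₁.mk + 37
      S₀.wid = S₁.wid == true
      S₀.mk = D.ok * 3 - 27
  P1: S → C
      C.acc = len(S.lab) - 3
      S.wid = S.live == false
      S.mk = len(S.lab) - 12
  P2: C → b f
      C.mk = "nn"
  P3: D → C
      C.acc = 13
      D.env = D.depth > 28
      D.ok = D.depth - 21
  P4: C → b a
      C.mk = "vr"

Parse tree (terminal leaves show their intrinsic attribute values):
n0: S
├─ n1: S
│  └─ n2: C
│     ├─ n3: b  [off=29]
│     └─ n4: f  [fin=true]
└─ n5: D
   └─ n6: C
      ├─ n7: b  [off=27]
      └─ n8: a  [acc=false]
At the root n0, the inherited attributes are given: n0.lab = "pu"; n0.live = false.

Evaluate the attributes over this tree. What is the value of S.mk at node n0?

1. n0.lab = "pu"  [given at root]
2. n0.live = false  [given at root]
3. n1.lab = "zpu"  ["z" ++ S₀.lab]
4. n1.live = true  [true]
5. n2.acc = 0  [len(S.lab) - 3]
6. n3.off = 29  [terminal]
7. n4.fin = true  [terminal]
8. n2.mk = "nn"  ["nn"]
9. n1.wid = false  [S.live == false]
10. n1.mk = -9  [len(S.lab) - 12]
11. n5.lim = "puk"  [S₀.lab ++ "k"]
12. n5.depth = 28  [S₁.mk + 37]
13. n6.acc = 13  [13]
14. n7.off = 27  [terminal]
15. n8.acc = false  [terminal]
16. n6.mk = "vr"  ["vr"]
17. n5.env = false  [D.depth > 28]
18. n5.ok = 7  [D.depth - 21]
19. n0.wid = false  [S₁.wid == true]
20. n0.mk = -6  [D.ok * 3 - 27]

-6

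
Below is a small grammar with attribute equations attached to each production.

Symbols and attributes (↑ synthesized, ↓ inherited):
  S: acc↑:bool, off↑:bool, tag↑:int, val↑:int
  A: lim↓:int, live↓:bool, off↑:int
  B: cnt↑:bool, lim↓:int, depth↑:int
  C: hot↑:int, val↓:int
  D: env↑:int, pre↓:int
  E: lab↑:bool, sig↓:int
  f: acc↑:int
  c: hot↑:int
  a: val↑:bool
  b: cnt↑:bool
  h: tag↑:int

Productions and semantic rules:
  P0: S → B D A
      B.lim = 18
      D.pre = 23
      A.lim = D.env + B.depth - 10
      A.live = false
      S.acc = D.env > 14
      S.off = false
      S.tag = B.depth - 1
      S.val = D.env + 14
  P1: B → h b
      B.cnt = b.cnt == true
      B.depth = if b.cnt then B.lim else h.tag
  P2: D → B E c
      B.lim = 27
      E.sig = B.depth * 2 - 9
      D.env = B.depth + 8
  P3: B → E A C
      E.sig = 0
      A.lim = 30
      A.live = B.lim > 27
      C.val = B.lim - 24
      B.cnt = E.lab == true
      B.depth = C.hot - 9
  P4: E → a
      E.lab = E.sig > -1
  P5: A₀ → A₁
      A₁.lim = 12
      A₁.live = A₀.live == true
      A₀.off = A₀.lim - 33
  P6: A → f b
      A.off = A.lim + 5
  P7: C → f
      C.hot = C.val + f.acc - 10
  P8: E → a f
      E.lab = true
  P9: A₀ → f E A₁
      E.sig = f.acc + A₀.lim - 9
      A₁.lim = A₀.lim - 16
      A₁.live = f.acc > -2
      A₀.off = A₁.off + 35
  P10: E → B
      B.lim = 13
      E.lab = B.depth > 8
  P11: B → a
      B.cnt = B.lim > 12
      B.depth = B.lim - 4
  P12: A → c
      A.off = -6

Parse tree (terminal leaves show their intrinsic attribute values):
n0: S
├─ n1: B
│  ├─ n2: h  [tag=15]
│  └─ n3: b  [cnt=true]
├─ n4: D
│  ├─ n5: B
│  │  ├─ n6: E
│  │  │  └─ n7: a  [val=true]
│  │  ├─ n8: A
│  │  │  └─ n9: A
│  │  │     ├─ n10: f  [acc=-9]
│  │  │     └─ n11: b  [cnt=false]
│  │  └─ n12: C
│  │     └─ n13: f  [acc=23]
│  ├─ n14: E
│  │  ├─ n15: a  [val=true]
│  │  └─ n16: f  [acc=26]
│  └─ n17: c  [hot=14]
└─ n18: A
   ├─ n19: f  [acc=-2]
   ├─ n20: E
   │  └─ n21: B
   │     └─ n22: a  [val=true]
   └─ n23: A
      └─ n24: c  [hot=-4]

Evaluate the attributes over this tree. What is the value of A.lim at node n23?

7

1. n1.lim = 18  [18]
2. n2.tag = 15  [terminal]
3. n3.cnt = true  [terminal]
4. n1.cnt = true  [b.cnt == true]
5. n1.depth = 18  [if b.cnt then B.lim else h.tag]
6. n4.pre = 23  [23]
7. n5.lim = 27  [27]
8. n6.sig = 0  [0]
9. n7.val = true  [terminal]
10. n6.lab = true  [E.sig > -1]
11. n8.lim = 30  [30]
12. n8.live = false  [B.lim > 27]
13. n9.lim = 12  [12]
14. n9.live = false  [A₀.live == true]
15. n10.acc = -9  [terminal]
16. n11.cnt = false  [terminal]
17. n9.off = 17  [A.lim + 5]
18. n8.off = -3  [A₀.lim - 33]
19. n12.val = 3  [B.lim - 24]
20. n13.acc = 23  [terminal]
21. n12.hot = 16  [C.val + f.acc - 10]
22. n5.cnt = true  [E.lab == true]
23. n5.depth = 7  [C.hot - 9]
24. n14.sig = 5  [B.depth * 2 - 9]
25. n15.val = true  [terminal]
26. n16.acc = 26  [terminal]
27. n14.lab = true  [true]
28. n17.hot = 14  [terminal]
29. n4.env = 15  [B.depth + 8]
30. n18.lim = 23  [D.env + B.depth - 10]
31. n18.live = false  [false]
32. n19.acc = -2  [terminal]
33. n20.sig = 12  [f.acc + A₀.lim - 9]
34. n21.lim = 13  [13]
35. n22.val = true  [terminal]
36. n21.cnt = true  [B.lim > 12]
37. n21.depth = 9  [B.lim - 4]
38. n20.lab = true  [B.depth > 8]
39. n23.lim = 7  [A₀.lim - 16]
40. n23.live = false  [f.acc > -2]
41. n24.hot = -4  [terminal]
42. n23.off = -6  [-6]
43. n18.off = 29  [A₁.off + 35]
44. n0.acc = true  [D.env > 14]
45. n0.off = false  [false]
46. n0.tag = 17  [B.depth - 1]
47. n0.val = 29  [D.env + 14]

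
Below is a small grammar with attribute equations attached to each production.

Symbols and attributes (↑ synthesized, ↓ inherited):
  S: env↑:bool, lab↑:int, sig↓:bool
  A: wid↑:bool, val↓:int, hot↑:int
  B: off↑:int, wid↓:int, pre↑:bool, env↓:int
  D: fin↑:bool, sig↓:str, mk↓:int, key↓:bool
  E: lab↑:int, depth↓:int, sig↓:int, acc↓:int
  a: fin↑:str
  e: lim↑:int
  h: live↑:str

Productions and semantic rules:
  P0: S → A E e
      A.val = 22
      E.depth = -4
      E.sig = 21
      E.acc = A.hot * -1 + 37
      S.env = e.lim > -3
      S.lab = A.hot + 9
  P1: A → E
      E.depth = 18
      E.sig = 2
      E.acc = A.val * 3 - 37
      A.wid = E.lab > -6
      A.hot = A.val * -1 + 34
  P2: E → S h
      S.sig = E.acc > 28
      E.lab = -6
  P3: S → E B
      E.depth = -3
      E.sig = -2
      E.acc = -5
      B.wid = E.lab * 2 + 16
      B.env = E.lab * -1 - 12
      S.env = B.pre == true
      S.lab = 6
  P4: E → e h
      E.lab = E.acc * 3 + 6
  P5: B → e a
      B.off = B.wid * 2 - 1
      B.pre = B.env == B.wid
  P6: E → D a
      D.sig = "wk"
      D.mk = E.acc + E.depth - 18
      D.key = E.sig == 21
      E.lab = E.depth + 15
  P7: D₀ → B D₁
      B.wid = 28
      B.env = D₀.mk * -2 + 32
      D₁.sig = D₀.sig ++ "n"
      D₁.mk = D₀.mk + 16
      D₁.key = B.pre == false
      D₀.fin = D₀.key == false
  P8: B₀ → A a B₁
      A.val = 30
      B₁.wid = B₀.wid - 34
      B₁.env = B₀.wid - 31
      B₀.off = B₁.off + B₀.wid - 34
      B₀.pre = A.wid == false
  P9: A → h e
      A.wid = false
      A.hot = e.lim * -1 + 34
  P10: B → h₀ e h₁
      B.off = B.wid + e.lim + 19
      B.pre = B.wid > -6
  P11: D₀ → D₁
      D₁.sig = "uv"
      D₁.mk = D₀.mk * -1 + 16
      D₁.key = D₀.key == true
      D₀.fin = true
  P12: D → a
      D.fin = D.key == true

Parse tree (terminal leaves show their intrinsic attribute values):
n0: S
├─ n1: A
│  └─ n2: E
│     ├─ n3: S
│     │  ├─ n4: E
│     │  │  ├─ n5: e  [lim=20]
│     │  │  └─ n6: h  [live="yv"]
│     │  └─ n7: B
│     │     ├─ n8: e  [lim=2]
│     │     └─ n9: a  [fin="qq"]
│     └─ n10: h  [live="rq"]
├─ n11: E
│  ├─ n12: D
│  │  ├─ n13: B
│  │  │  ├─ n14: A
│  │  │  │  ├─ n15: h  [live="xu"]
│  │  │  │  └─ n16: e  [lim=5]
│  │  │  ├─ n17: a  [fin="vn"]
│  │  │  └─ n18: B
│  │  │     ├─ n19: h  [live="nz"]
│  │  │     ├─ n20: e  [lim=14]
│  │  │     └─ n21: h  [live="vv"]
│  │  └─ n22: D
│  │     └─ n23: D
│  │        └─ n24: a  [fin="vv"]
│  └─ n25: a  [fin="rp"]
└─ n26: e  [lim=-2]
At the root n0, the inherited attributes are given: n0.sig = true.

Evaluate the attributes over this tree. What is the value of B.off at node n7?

-5

1. n0.sig = true  [given at root]
2. n1.val = 22  [22]
3. n2.depth = 18  [18]
4. n2.sig = 2  [2]
5. n2.acc = 29  [A.val * 3 - 37]
6. n3.sig = true  [E.acc > 28]
7. n4.depth = -3  [-3]
8. n4.sig = -2  [-2]
9. n4.acc = -5  [-5]
10. n5.lim = 20  [terminal]
11. n6.live = "yv"  [terminal]
12. n4.lab = -9  [E.acc * 3 + 6]
13. n7.wid = -2  [E.lab * 2 + 16]
14. n7.env = -3  [E.lab * -1 - 12]
15. n8.lim = 2  [terminal]
16. n9.fin = "qq"  [terminal]
17. n7.off = -5  [B.wid * 2 - 1]
18. n7.pre = false  [B.env == B.wid]
19. n3.env = false  [B.pre == true]
20. n3.lab = 6  [6]
21. n10.live = "rq"  [terminal]
22. n2.lab = -6  [-6]
23. n1.wid = false  [E.lab > -6]
24. n1.hot = 12  [A.val * -1 + 34]
25. n11.depth = -4  [-4]
26. n11.sig = 21  [21]
27. n11.acc = 25  [A.hot * -1 + 37]
28. n12.sig = "wk"  ["wk"]
29. n12.mk = 3  [E.acc + E.depth - 18]
30. n12.key = true  [E.sig == 21]
31. n13.wid = 28  [28]
32. n13.env = 26  [D₀.mk * -2 + 32]
33. n14.val = 30  [30]
34. n15.live = "xu"  [terminal]
35. n16.lim = 5  [terminal]
36. n14.wid = false  [false]
37. n14.hot = 29  [e.lim * -1 + 34]
38. n17.fin = "vn"  [terminal]
39. n18.wid = -6  [B₀.wid - 34]
40. n18.env = -3  [B₀.wid - 31]
41. n19.live = "nz"  [terminal]
42. n20.lim = 14  [terminal]
43. n21.live = "vv"  [terminal]
44. n18.off = 27  [B.wid + e.lim + 19]
45. n18.pre = false  [B.wid > -6]
46. n13.off = 21  [B₁.off + B₀.wid - 34]
47. n13.pre = true  [A.wid == false]
48. n22.sig = "wkn"  [D₀.sig ++ "n"]
49. n22.mk = 19  [D₀.mk + 16]
50. n22.key = false  [B.pre == false]
51. n23.sig = "uv"  ["uv"]
52. n23.mk = -3  [D₀.mk * -1 + 16]
53. n23.key = false  [D₀.key == true]
54. n24.fin = "vv"  [terminal]
55. n23.fin = false  [D.key == true]
56. n22.fin = true  [true]
57. n12.fin = false  [D₀.key == false]
58. n25.fin = "rp"  [terminal]
59. n11.lab = 11  [E.depth + 15]
60. n26.lim = -2  [terminal]
61. n0.env = true  [e.lim > -3]
62. n0.lab = 21  [A.hot + 9]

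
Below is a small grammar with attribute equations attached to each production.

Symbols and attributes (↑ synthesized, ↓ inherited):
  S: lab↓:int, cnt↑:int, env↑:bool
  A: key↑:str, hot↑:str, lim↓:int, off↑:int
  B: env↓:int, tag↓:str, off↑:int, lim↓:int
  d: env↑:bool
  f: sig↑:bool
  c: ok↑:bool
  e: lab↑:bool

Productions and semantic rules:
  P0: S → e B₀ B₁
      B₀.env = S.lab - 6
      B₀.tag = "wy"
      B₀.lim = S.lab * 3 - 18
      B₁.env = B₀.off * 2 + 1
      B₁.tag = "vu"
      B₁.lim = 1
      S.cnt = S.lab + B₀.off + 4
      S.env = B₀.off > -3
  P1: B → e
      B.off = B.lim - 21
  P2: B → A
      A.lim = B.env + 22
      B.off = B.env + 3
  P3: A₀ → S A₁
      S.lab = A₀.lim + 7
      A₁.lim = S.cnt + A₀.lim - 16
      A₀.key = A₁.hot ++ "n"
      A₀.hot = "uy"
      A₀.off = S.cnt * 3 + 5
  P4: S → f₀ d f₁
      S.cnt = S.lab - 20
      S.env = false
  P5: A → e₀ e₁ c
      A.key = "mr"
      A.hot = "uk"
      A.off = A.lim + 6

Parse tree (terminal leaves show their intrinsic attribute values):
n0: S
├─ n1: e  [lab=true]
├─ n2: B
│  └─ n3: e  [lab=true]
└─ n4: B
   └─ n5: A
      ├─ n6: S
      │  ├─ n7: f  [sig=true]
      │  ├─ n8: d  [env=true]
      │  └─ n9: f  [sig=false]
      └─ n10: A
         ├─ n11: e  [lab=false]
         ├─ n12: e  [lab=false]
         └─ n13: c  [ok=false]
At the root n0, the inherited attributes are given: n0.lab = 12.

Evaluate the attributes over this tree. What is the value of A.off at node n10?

1. n0.lab = 12  [given at root]
2. n1.lab = true  [terminal]
3. n2.env = 6  [S.lab - 6]
4. n2.tag = "wy"  ["wy"]
5. n2.lim = 18  [S.lab * 3 - 18]
6. n3.lab = true  [terminal]
7. n2.off = -3  [B.lim - 21]
8. n4.env = -5  [B₀.off * 2 + 1]
9. n4.tag = "vu"  ["vu"]
10. n4.lim = 1  [1]
11. n5.lim = 17  [B.env + 22]
12. n6.lab = 24  [A₀.lim + 7]
13. n7.sig = true  [terminal]
14. n8.env = true  [terminal]
15. n9.sig = false  [terminal]
16. n6.cnt = 4  [S.lab - 20]
17. n6.env = false  [false]
18. n10.lim = 5  [S.cnt + A₀.lim - 16]
19. n11.lab = false  [terminal]
20. n12.lab = false  [terminal]
21. n13.ok = false  [terminal]
22. n10.key = "mr"  ["mr"]
23. n10.hot = "uk"  ["uk"]
24. n10.off = 11  [A.lim + 6]
25. n5.key = "ukn"  [A₁.hot ++ "n"]
26. n5.hot = "uy"  ["uy"]
27. n5.off = 17  [S.cnt * 3 + 5]
28. n4.off = -2  [B.env + 3]
29. n0.cnt = 13  [S.lab + B₀.off + 4]
30. n0.env = false  [B₀.off > -3]

11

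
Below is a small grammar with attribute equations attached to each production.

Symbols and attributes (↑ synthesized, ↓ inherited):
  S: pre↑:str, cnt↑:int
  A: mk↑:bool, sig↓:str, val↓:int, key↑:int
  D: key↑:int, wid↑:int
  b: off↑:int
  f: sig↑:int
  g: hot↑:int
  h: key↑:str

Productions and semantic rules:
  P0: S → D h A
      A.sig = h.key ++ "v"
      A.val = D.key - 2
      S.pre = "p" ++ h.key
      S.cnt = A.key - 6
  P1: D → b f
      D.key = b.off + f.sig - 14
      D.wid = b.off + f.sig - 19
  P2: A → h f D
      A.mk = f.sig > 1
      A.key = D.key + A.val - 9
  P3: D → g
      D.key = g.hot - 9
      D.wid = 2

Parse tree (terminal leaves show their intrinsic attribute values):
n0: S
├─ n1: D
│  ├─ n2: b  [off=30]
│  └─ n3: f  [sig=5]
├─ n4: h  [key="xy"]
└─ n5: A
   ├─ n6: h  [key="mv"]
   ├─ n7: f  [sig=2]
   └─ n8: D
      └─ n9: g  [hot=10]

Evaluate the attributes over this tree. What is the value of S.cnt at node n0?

1. n2.off = 30  [terminal]
2. n3.sig = 5  [terminal]
3. n1.key = 21  [b.off + f.sig - 14]
4. n1.wid = 16  [b.off + f.sig - 19]
5. n4.key = "xy"  [terminal]
6. n5.sig = "xyv"  [h.key ++ "v"]
7. n5.val = 19  [D.key - 2]
8. n6.key = "mv"  [terminal]
9. n7.sig = 2  [terminal]
10. n9.hot = 10  [terminal]
11. n8.key = 1  [g.hot - 9]
12. n8.wid = 2  [2]
13. n5.mk = true  [f.sig > 1]
14. n5.key = 11  [D.key + A.val - 9]
15. n0.pre = "pxy"  ["p" ++ h.key]
16. n0.cnt = 5  [A.key - 6]

5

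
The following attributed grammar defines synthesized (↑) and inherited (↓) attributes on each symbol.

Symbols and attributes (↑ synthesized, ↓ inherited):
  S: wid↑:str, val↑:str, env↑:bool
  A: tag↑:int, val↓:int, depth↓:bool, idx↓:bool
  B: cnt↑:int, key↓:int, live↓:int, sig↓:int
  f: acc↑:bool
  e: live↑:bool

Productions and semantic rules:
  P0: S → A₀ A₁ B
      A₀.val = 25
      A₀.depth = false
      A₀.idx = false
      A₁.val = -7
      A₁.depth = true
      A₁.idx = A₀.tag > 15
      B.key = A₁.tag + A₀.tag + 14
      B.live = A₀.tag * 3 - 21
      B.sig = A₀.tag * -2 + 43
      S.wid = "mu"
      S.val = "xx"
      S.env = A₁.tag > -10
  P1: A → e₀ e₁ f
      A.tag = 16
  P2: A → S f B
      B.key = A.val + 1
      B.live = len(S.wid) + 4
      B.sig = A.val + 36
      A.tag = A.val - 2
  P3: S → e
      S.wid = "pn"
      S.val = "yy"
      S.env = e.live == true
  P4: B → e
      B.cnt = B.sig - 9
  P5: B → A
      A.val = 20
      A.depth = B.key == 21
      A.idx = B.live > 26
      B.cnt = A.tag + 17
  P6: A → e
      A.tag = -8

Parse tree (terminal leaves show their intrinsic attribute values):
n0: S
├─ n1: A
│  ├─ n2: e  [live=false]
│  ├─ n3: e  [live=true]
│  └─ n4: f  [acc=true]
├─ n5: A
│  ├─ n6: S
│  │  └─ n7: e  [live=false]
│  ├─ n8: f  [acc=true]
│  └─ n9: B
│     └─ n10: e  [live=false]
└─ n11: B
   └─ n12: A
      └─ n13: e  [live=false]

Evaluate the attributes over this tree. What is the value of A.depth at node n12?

1. n1.val = 25  [25]
2. n1.depth = false  [false]
3. n1.idx = false  [false]
4. n2.live = false  [terminal]
5. n3.live = true  [terminal]
6. n4.acc = true  [terminal]
7. n1.tag = 16  [16]
8. n5.val = -7  [-7]
9. n5.depth = true  [true]
10. n5.idx = true  [A₀.tag > 15]
11. n7.live = false  [terminal]
12. n6.wid = "pn"  ["pn"]
13. n6.val = "yy"  ["yy"]
14. n6.env = false  [e.live == true]
15. n8.acc = true  [terminal]
16. n9.key = -6  [A.val + 1]
17. n9.live = 6  [len(S.wid) + 4]
18. n9.sig = 29  [A.val + 36]
19. n10.live = false  [terminal]
20. n9.cnt = 20  [B.sig - 9]
21. n5.tag = -9  [A.val - 2]
22. n11.key = 21  [A₁.tag + A₀.tag + 14]
23. n11.live = 27  [A₀.tag * 3 - 21]
24. n11.sig = 11  [A₀.tag * -2 + 43]
25. n12.val = 20  [20]
26. n12.depth = true  [B.key == 21]
27. n12.idx = true  [B.live > 26]
28. n13.live = false  [terminal]
29. n12.tag = -8  [-8]
30. n11.cnt = 9  [A.tag + 17]
31. n0.wid = "mu"  ["mu"]
32. n0.val = "xx"  ["xx"]
33. n0.env = true  [A₁.tag > -10]

true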